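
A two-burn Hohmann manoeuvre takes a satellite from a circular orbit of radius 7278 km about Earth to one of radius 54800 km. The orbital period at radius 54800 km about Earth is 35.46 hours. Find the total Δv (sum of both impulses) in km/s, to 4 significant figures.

From Kepler's third law T² = 4π²r³/μ at r = 54800 km, T = 35.46 hours = 35.46 × 3600 s = 1.27656×10^5 s: μ = 4π²r³/T² = 3.98675×10^5 km³/s².
The Hohmann ellipse has a_t = (r₁ + r₂)/2 = 31039 km.
At r₁ the circular-orbit speed is v₁ = √(μ/r₁) = 7.401 km/s.
Transfer-orbit speed at r₁ (v² = μ(2/r − 1/a)): v_p = √[μ(2/r₁ − 1/a_t)] = 9.834 km/s.
First burn Δv₁ = |v_p − v₁| = 2.433 km/s.
At r₂, v₂ = √(μ/r₂) = 2.697 km/s.
Transfer-orbit speed at r₂: v_a = √[μ(2/r₂ − 1/a_t)] = 1.306 km/s.
Second burn Δv₂ = |v₂ − v_a| = 1.391 km/s.
Total Δv = Δv₁ + Δv₂ = 3.824 km/s.

Δv = 3.824 km/s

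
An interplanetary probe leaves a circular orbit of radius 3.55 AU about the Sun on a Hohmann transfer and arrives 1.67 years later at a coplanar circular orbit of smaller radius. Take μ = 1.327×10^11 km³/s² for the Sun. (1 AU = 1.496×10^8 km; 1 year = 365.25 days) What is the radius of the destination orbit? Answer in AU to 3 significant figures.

In km: r₁ = 3.55 × 1.496×10^8 = 5.3108×10^8 km.
Transfer time t = 1.67 years × 365.25 × 86400 s = 5.2701192×10^7 s, and t = π√(a_t³/μ).
So a_t = (μ t²/π²)^(1/3) = (1.327×10^11 × (5.2701192×10^7)² / π²)^(1/3) = 3.3425×10^8 km.
Since a_t = (r₁ + r₂)/2, r₂ = 2a_t − r₁ = 2×3.3425×10^8 − 5.3108×10^8 = 1.3742×10^8 km.
In AU: r₂ = 1.3742×10^8 / 1.496×10^8 = 0.919 AU.

r₂ = 0.919 AU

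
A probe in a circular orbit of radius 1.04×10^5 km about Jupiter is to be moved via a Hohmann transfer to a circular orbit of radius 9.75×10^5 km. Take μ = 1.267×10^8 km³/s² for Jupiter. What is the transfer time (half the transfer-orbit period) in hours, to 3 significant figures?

t = 30.7 hours

Transfer-ellipse semi-major axis a_t = (r₁ + r₂)/2 = (1.040×10^5 + 9.750×10^5)/2 = 5.395×10^5 km.
By Kepler's third law the transfer-orbit period is T = 2π√(a_t³/μ), so t = T/2 = 1.106×10^5 s.
Converting: 1.106×10^5 s ÷ 3600 s/hour = 30.7 hours.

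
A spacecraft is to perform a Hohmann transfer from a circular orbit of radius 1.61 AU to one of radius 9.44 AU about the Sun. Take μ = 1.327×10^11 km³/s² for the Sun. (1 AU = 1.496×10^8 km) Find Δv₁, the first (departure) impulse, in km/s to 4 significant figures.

In km: r₁ = 1.61 × 1.496×10^8 = 2.40856×10^8 km; r₂ = 9.44 × 1.496×10^8 = 1.412224×10^9 km.
The Hohmann ellipse has a_t = (r₁ + r₂)/2 = 8.2654×10^8 km.
Circular speed at r = 2.40856×10^8 km: v_c = √(μ/r) = 23.472 km/s.
Vis-viva on the transfer ellipse at r = 2.40856×10^8 km gives v_t = √[μ(2/r − 1/a_t)] = 30.681 km/s.
Δv₁ = |v_t − v_c| = |30.681 − 23.472| = 7.209 km/s.

Δv₁ = 7.209 km/s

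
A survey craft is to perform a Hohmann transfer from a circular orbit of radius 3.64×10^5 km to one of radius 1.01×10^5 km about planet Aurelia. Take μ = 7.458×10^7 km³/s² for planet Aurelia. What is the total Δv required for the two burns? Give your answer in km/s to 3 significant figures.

Δv = 11.7 km/s

Transfer-ellipse semi-major axis a_t = (r₁ + r₂)/2 = (3.640×10^5 + 1.010×10^5)/2 = 2.325×10^5 km.
At r₁ the circular-orbit speed is v₁ = √(μ/r₁) = 14.314 km/s.
On the transfer ellipse at r₁, vis-viva gives v_a = √[μ(2/r₁ − 1/a_t)] = 9.4343 km/s.
First burn Δv₁ = |v_a − v₁| = 4.880 km/s.
At r₂, v₂ = √(μ/r₂) = 27.174 km/s.
Transfer-orbit speed at r₂: v_p = √[μ(2/r₂ − 1/a_t)] = 34.001 km/s.
Second burn Δv₂ = |v₂ − v_p| = 6.827 km/s.
Total Δv = Δv₁ + Δv₂ = 11.71 km/s.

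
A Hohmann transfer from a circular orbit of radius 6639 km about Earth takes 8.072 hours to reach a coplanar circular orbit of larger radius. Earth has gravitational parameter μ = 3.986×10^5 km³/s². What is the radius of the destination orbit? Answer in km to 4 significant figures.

r₂ = 58220 km

Transfer time t = 8.072 hours = 29059.2 s, and t = π√(a_t³/μ).
So a_t = (μ t²/π²)^(1/3) = (3.986×10^5 × (29059.2)² / π²)^(1/3) = 32429 km.
Since a_t = (r₁ + r₂)/2, r₂ = 2a_t − r₁ = 2×32429 − 6639 = 58219 km.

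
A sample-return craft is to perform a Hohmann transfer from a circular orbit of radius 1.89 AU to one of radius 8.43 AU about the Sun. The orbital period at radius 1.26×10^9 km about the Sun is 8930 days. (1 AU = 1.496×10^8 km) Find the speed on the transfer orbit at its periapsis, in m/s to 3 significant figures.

From Kepler's third law T² = 4π²r³/μ at r = 1.26×10^9 km, T = 8930 days = 8930 × 86400 s = 7.71552×10^8 s: μ = 4π²r³/T² = 1.32660×10^11 km³/s².
In km: r₁ = 1.89 × 1.496×10^8 = 2.82744×10^8 km; r₂ = 8.43 × 1.496×10^8 = 1.261128×10^9 km.
Transfer-ellipse semi-major axis a_t = (r₁ + r₂)/2 = (2.82744×10^8 + 1.261128×10^9)/2 = 7.71936×10^8 km.
At periapsis, r = 2.82744×10^8 km.
Applying v² = μ(2/r − 1/a_t): v = 27.69 km/s.

v = 27700 m/s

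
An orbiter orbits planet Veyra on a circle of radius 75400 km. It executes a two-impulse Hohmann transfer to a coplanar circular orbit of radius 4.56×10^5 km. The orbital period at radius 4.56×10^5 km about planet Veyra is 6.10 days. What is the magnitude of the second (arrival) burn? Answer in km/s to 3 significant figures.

From Kepler's third law T² = 4π²r³/μ at r = 4.56×10^5 km, T = 6.10 days = 6.10 × 86400 s = 5.2704×10^5 s: μ = 4π²r³/T² = 1.34762×10^7 km³/s².
Transfer-ellipse semi-major axis a_t = (r₁ + r₂)/2 = (75400 + 4.560×10^5)/2 = 2.657×10^5 km.
On the circular orbit at r = 4.560×10^5 km, v_c = √(μ/r) = 5.436 km/s.
Transfer-orbit speed at the same r (vis-viva, a = a_t): v_t = √[μ(2/r − 1/a_t)] = 2.896 km/s.
Δv₂ = |v_t − v_c| = |2.896 − 5.436| = 2.540 km/s.

Δv₂ = 2.54 km/s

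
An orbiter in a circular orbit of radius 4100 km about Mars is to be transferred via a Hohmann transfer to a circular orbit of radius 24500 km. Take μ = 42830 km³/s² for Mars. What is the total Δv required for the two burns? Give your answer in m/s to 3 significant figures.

The Hohmann ellipse has a_t = (r₁ + r₂)/2 = 14300 km.
Circular speed at r₁: v₁ = √(μ/r₁) = √(42830/4100) = 3.2321 km/s.
Transfer-orbit speed at r₁ (vis-viva): v_p = √[μ(2/r₁ − 1/a_t)] = 4.2306 km/s.
First burn Δv₁ = |v_p − v₁| = 0.9985 km/s.
At r₂, v₂ = √(μ/r₂) = 1.3222 km/s.
Transfer-orbit speed at r₂: v_a = √[μ(2/r₂ − 1/a_t)] = 0.70797 km/s.
Second burn Δv₂ = |v₂ − v_a| = 0.6142 km/s.
Total Δv = Δv₁ + Δv₂ = 1.613 km/s.

Δv = 1610 m/s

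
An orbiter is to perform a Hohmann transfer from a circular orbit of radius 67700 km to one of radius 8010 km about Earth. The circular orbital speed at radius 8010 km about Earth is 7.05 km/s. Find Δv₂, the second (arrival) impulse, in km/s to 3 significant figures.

Δv₂ = 2.38 km/s

From the circular-orbit relation v² = μ/r at r = 8010 km: μ = v²r = (7.05)² × 8010 = 3.98117×10^5 km³/s².
Transfer-ellipse semi-major axis a_t = (r₁ + r₂)/2 = (67700 + 8010)/2 = 37855 km.
Circular speed at r = 8010 km: v_c = √(μ/r) = 7.050 km/s.
Transfer-orbit speed at the same r (vis-viva, a = a_t): v_t = √[μ(2/r − 1/a_t)] = 9.428 km/s.
Δv₂ = |v_t − v_c| = |9.428 − 7.050| = 2.378 km/s.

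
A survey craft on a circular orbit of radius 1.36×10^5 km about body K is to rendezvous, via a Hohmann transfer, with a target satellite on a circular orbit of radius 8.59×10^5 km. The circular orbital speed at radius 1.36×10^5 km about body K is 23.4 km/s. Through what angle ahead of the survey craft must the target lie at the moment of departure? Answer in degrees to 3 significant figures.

From the circular-orbit relation v² = μ/r at r = 1.36×10^5 km: μ = v²r = (23.4)² × 1.36×10^5 = 7.44682×10^7 km³/s².
Transfer-ellipse semi-major axis a_t = (r₁ + r₂)/2 = (1.360×10^5 + 8.590×10^5)/2 = 4.975×10^5 km.
The half-period of the transfer ellipse is t = π√(a_t³/μ) = 1.2775×10^5 s.
The target's mean motion on its circular orbit is ω₂ = √(μ/r₂³) = 1.0839×10^-5 rad/s.
Angle swept by the target during transfer: ω₂·t = 1.3847 rad = 79.34°.
Arrival is 180° from departure on the ellipse, so φ = 180° − 79.34° = 101°.

φ = 101°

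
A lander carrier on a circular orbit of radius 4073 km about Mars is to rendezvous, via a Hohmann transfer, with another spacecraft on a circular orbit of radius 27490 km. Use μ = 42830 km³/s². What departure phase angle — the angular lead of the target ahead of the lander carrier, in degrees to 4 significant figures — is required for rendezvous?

The Hohmann ellipse has a_t = (r₁ + r₂)/2 = 15781.5 km.
Transfer time t = π√(a_t³/μ) = 30095 s.
The target's mean motion on its circular orbit is ω₂ = √(μ/r₂³) = 4.5406×10^-5 rad/s.
Angle swept by the target during transfer: ω₂·t = 1.3665 rad = 78.29°.
The lander carrier traverses 180° on the transfer ellipse, so the target must lead by 180° − 78.29° = 101.7°.

φ = 101.7°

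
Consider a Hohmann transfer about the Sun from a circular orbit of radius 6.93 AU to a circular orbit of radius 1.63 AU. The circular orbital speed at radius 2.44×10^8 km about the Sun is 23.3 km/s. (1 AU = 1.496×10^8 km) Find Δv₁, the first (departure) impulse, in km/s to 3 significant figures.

From the circular-orbit relation v² = μ/r at r = 2.44×10^8 km: μ = v²r = (23.3)² × 2.44×10^8 = 1.32465×10^11 km³/s².
In km: r₁ = 6.93 × 1.496×10^8 = 1.036728×10^9 km; r₂ = 1.63 × 1.496×10^8 = 2.43848×10^8 km.
Semi-major axis of the transfer orbit: a_t = (1.036728×10^9 + 2.43848×10^8)/2 = 6.40288×10^8 km.
On the circular orbit at r = 1.036728×10^9 km, v_c = √(μ/r) = 11.304 km/s.
Transfer-orbit speed at the same r (vis-viva, a = a_t): v_t = √[μ(2/r − 1/a_t)] = 6.9757 km/s.
Δv₁ = |v_t − v_c| = |6.9757 − 11.304| = 4.328 km/s.

Δv₁ = 4.33 km/s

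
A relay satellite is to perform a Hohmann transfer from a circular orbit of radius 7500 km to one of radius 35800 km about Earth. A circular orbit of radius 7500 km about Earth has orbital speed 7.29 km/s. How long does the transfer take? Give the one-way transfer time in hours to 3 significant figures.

From the circular-orbit relation v² = μ/r at r = 7500 km: μ = v²r = (7.29)² × 7500 = 3.98581×10^5 km³/s².
The Hohmann ellipse has a_t = (r₁ + r₂)/2 = 21650 km.
Transfer time t = π√(a_t³/μ) = π√((21650)³ / 3.98581×10^5) = 15850 s.
Converting: 15850 s ÷ 3600 s/hour = 4.40 hours.

t = 4.40 hours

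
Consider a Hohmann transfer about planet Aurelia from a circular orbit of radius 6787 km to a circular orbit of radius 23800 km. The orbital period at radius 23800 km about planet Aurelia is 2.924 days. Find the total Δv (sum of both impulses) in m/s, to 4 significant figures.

From Kepler's third law T² = 4π²r³/μ at r = 23800 km, T = 2.924 days = 2.924 × 86400 s = 2.526336×10^5 s: μ = 4π²r³/T² = 8338.89 km³/s².
The Hohmann ellipse has a_t = (r₁ + r₂)/2 = 15293.5 km.
Circular speed at r₁: v₁ = √(μ/r₁) = √(8338.89/6787) = 1.10845 km/s.
Transfer-orbit speed at r₁ (vis-viva equation): v_p = √[μ(2/r₁ − 1/a_t)] = 1.38277 km/s.
First burn Δv₁ = |v_p − v₁| = 0.2743 km/s.
Circular speed at r₂: v₂ = √(μ/r₂) = 0.5919 km/s.
Transfer-orbit speed at r₂: v_a = √[μ(2/r₂ − 1/a_t)] = 0.3943 km/s.
Second burn Δv₂ = |v₂ − v_a| = 0.1976 km/s.
Δv = Δv₁ + Δv₂ = 0.2743 + 0.1976 = 0.4719 km/s.

Δv = 471.9 m/s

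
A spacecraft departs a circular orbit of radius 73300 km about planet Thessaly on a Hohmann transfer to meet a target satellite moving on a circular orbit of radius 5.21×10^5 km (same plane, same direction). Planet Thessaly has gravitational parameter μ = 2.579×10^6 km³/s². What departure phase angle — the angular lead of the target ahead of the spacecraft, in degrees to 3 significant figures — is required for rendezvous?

Transfer-ellipse semi-major axis a_t = (r₁ + r₂)/2 = (73300 + 5.210×10^5)/2 = 2.9715×10^5 km.
The half-period of the transfer ellipse is t = π√(a_t³/μ) = 3.169×10^5 s.
The target's mean motion on its circular orbit is ω₂ = √(μ/r₂³) = 4.270×10^-6 rad/s.
Angle swept by the target during transfer: ω₂·t = 1.3532 rad = 77.53°.
Arrival is 180° from departure on the ellipse, so φ = 180° − 77.53° = 102°.

φ = 102°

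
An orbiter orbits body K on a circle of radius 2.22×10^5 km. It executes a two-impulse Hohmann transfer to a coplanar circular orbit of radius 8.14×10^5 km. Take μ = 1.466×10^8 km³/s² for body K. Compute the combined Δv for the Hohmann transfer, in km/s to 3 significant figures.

Δv = 11.2 km/s

Semi-major axis of the transfer orbit: a_t = (2.220×10^5 + 8.140×10^5)/2 = 5.180×10^5 km.
Circular speed at r₁: v₁ = √(μ/r₁) = √(1.466×10^8/2.220×10^5) = 25.697 km/s.
Transfer-orbit speed at r₁ (v² = μ(2/r − 1/a)): v_p = √[μ(2/r₁ − 1/a_t)] = 32.213 km/s.
First burn Δv₁ = |v_p − v₁| = 6.516 km/s.
Circular speed at r₂: v₂ = √(μ/r₂) = 13.42 km/s.
Transfer-orbit speed at r₂: v_a = √[μ(2/r₂ − 1/a_t)] = 8.785 km/s.
Second burn Δv₂ = |v₂ − v_a| = 4.635 km/s.
Total Δv = Δv₁ + Δv₂ = 11.15 km/s.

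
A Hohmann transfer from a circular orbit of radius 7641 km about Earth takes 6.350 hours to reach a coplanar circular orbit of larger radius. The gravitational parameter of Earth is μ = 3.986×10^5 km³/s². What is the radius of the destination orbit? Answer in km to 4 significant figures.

Transfer time t = 6.350 hours = 22860 s, and t = π√(a_t³/μ).
So a_t = (μ t²/π²)^(1/3) = (3.986×10^5 × (22860)² / π²)^(1/3) = 27635 km.
Since a_t = (r₁ + r₂)/2, r₂ = 2a_t − r₁ = 2×27635 − 7641 = 47629 km.

r₂ = 47630 km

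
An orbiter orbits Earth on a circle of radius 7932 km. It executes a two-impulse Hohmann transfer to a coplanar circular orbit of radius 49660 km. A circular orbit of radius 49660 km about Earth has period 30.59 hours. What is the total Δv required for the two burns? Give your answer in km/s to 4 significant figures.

From Kepler's third law T² = 4π²r³/μ at r = 49660 km, T = 30.59 hours = 30.59 × 3600 s = 1.10124×10^5 s: μ = 4π²r³/T² = 3.98672×10^5 km³/s².
Transfer-ellipse semi-major axis a_t = (r₁ + r₂)/2 = (7932 + 49660)/2 = 28796 km.
Circular speed at r₁: v₁ = √(μ/r₁) = √(3.98672×10^5/7932) = 7.0895 km/s.
Transfer-orbit speed at r₁ (vis-viva): v_p = √[μ(2/r₁ − 1/a_t)] = 9.3101 km/s.
First burn Δv₁ = |v_p − v₁| = 2.221 km/s.
At r₂, v₂ = √(μ/r₂) = 2.833 km/s.
Transfer-orbit speed at r₂: v_a = √[μ(2/r₂ − 1/a_t)] = 1.487 km/s.
Second burn Δv₂ = |v₂ − v_a| = 1.346 km/s.
Δv = Δv₁ + Δv₂ = 2.221 + 1.346 = 3.567 km/s.

Δv = 3.567 km/s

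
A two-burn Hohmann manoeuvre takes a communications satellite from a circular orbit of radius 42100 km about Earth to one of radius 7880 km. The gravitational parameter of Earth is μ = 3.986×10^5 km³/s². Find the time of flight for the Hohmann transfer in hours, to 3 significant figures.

Semi-major axis of the transfer orbit: a_t = (42100 + 7880)/2 = 24990 km.
Half the transfer-orbit period gives t = π√(a_t³/μ) = 19660 s.
Converting: 19660 s ÷ 3600 s/hour = 5.46 hours.

t = 5.46 hours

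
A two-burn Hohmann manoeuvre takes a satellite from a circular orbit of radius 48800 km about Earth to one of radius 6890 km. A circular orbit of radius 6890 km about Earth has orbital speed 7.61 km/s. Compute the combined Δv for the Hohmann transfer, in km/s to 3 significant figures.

From the circular-orbit relation v² = μ/r at r = 6890 km: μ = v²r = (7.61)² × 6890 = 3.99014×10^5 km³/s².
The Hohmann ellipse has a_t = (r₁ + r₂)/2 = 27845 km.
Circular speed at r₁: v₁ = √(μ/r₁) = √(3.99014×10^5/48800) = 2.859462 km/s.
Transfer-orbit speed at r₁ (vis-viva): v_a = √[μ(2/r₁ − 1/a_t)] = 1.422395 km/s.
First burn Δv₁ = |v_a − v₁| = 1.43707 km/s.
Circular speed at r₂: v₂ = √(μ/r₂) = 7.610000 km/s.
Transfer-orbit speed at r₂: v_p = √[μ(2/r₂ − 1/a_t)] = 10.07444 km/s.
Second burn Δv₂ = |v₂ − v_p| = 2.46444 km/s.
Δv = Δv₁ + Δv₂ = 1.43707 + 2.46444 = 3.902 km/s.

Δv = 3.90 km/s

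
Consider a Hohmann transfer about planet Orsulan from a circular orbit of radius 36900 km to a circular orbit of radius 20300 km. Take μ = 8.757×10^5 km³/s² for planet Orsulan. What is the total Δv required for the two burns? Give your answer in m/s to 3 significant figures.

Transfer-ellipse semi-major axis a_t = (r₁ + r₂)/2 = (36900 + 20300)/2 = 28600 km.
At r₁ the circular-orbit speed is v₁ = √(μ/r₁) = 4.8715 km/s.
Transfer-orbit speed at r₁ (v² = μ(2/r − 1/a)): v_a = √[μ(2/r₁ − 1/a_t)] = 4.1042 km/s.
First burn Δv₁ = |v_a − v₁| = 0.7673 km/s.
Circular speed at r₂: v₂ = √(μ/r₂) = 6.56795 km/s.
Transfer-orbit speed at r₂: v_p = √[μ(2/r₂ − 1/a_t)] = 7.46036 km/s.
Second burn Δv₂ = |v₂ − v_p| = 0.8924 km/s.
Δv = Δv₁ + Δv₂ = 0.7673 + 0.8924 = 1.660 km/s.

Δv = 1660 m/s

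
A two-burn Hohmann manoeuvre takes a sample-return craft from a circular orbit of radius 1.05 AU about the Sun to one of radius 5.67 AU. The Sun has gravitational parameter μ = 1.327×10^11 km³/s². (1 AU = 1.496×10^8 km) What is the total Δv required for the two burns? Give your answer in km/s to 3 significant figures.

In km: r₁ = 1.05 × 1.496×10^8 = 1.5708×10^8 km; r₂ = 5.67 × 1.496×10^8 = 8.48232×10^8 km.
Transfer-ellipse semi-major axis a_t = (r₁ + r₂)/2 = (1.5708×10^8 + 8.48232×10^8)/2 = 5.02656×10^8 km.
At r₁ the circular-orbit speed is v₁ = √(μ/r₁) = 29.065 km/s.
Transfer-orbit speed at r₁ (v² = μ(2/r − 1/a)): v_p = √[μ(2/r₁ − 1/a_t)] = 37.757 km/s.
First burn Δv₁ = |v_p − v₁| = 8.692 km/s.
Circular speed at r₂: v₂ = √(μ/r₂) = 12.508 km/s.
Transfer-orbit speed at r₂: v_a = √[μ(2/r₂ − 1/a_t)] = 6.9920 km/s.
Second burn Δv₂ = |v₂ − v_a| = 5.516 km/s.
Total Δv = Δv₁ + Δv₂ = 14.21 km/s.

Δv = 14.2 km/s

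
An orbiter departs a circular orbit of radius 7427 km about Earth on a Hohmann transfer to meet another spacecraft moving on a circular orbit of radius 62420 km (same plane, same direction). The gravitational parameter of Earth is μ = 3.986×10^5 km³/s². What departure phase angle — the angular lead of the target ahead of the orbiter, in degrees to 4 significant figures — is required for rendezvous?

φ = 104.7°

Semi-major axis of the transfer orbit: a_t = (7427 + 62420)/2 = 34923.5 km.
The half-period of the transfer ellipse is t = π√(a_t³/μ) = 32475.7 s.
Target angular speed ω₂ = √(μ/r₂³) = 4.04840×10^-5 rad/s.
Angle swept by the target during transfer: ω₂·t = 1.3147 rad = 75.33°.
Arrival is 180° from departure on the ellipse, so φ = 180° − 75.33° = 104.7°.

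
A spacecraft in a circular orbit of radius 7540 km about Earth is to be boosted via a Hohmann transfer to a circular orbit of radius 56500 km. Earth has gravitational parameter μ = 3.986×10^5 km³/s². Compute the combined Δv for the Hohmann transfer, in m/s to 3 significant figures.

Transfer-ellipse semi-major axis a_t = (r₁ + r₂)/2 = (7540 + 56500)/2 = 32020 km.
Circular speed at r₁: v₁ = √(μ/r₁) = √(3.986×10^5/7540) = 7.2708 km/s.
On the transfer ellipse at r₁, v² = μ(2/r − 1/a) gives v_p = √[μ(2/r₁ − 1/a_t)] = 9.6582 km/s.
First burn Δv₁ = |v_p − v₁| = 2.3874 km/s.
Circular speed at r₂: v₂ = √(μ/r₂) = 2.6561 km/s.
Transfer-orbit speed at r₂: v_a = √[μ(2/r₂ − 1/a_t)] = 1.2889 km/s.
Second burn Δv₂ = |v₂ − v_a| = 1.3672 km/s.
Total Δv = Δv₁ + Δv₂ = 3.755 km/s.

Δv = 3750 m/s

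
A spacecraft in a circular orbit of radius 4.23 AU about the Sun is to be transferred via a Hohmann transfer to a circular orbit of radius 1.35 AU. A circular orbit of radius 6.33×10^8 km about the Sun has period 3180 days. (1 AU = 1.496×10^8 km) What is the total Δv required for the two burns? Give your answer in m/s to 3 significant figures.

From Kepler's third law T² = 4π²r³/μ at r = 6.33×10^8 km, T = 3180 days = 3180 × 86400 s = 2.74752×10^8 s: μ = 4π²r³/T² = 1.32644×10^11 km³/s².
In km: r₁ = 4.23 × 1.496×10^8 = 6.32808×10^8 km; r₂ = 1.35 × 1.496×10^8 = 2.0196×10^8 km.
The Hohmann ellipse has a_t = (r₁ + r₂)/2 = 4.17384×10^8 km.
At r₁ the circular-orbit speed is v₁ = √(μ/r₁) = 14.478001 km/s.
Transfer-orbit speed at r₁ (v² = μ(2/r − 1/a)): v_a = √[μ(2/r₁ − 1/a_t)] = 10.071018 km/s.
First burn Δv₁ = |v_a − v₁| = 4.406983 km/s.
Circular speed at r₂: v₂ = √(μ/r₂) = 25.627833 km/s.
Transfer-orbit speed at r₂: v_p = √[μ(2/r₂ − 1/a_t)] = 31.555856 km/s.
Second burn Δv₂ = |v₂ − v_p| = 5.928023 km/s.
Total Δv = Δv₁ + Δv₂ = 10.34 km/s.

Δv = 10300 m/s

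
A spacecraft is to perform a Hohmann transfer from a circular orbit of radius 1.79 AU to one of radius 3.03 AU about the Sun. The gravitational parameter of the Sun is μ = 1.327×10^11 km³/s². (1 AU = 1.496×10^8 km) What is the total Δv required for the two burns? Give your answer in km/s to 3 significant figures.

Δv = 5.06 km/s

In km: r₁ = 1.79 × 1.496×10^8 = 2.67784×10^8 km; r₂ = 3.03 × 1.496×10^8 = 4.53288×10^8 km.
Semi-major axis of the transfer orbit: a_t = (2.67784×10^8 + 4.53288×10^8)/2 = 3.60536×10^8 km.
Circular speed at r₁: v₁ = √(μ/r₁) = √(1.327×10^11/2.67784×10^8) = 22.26 km/s.
Transfer-orbit speed at r₁ (vis-viva equation): v_p = √[μ(2/r₁ − 1/a_t)] = 24.96 km/s.
First burn Δv₁ = |v_p − v₁| = 2.700 km/s.
Circular speed at r₂: v₂ = √(μ/r₂) = 17.110 km/s.
Transfer-orbit speed at r₂: v_a = √[μ(2/r₂ − 1/a_t)] = 14.746 km/s.
Second burn Δv₂ = |v₂ − v_a| = 2.364 km/s.
Δv = Δv₁ + Δv₂ = 2.700 + 2.364 = 5.064 km/s.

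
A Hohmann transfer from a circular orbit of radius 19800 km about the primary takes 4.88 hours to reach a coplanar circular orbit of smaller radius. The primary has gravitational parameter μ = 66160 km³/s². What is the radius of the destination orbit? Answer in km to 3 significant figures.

Transfer time t = 4.88 hours = 17568 s, and t = π√(a_t³/μ).
So a_t = (μ t²/π²)^(1/3) = (66160 × (17568)² / π²)^(1/3) = 12742 km.
Since a_t = (r₁ + r₂)/2, r₂ = 2a_t − r₁ = 2×12742 − 19800 = 5684 km.

r₂ = 5680 km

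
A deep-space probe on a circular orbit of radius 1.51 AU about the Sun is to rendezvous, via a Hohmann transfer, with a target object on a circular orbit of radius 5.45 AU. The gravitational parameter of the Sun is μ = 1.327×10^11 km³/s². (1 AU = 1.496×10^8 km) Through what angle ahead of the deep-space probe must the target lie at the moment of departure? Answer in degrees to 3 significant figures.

In km: r₁ = 1.51 × 1.496×10^8 = 2.25896×10^8 km; r₂ = 5.45 × 1.496×10^8 = 8.1532×10^8 km.
Semi-major axis of the transfer orbit: a_t = (2.25896×10^8 + 8.1532×10^8)/2 = 5.20608×10^8 km.
The half-period of the transfer ellipse is t = π√(a_t³/μ) = 1.024426×10^8 s.
Target angular speed ω₂ = √(μ/r₂³) = 1.564744×10^-8 rad/s.
Angle swept by the target during transfer: ω₂·t = 1.60296 rad = 91.84°.
Arrival is 180° from departure on the ellipse, so φ = 180° − 91.84° = 88.2°.

φ = 88.2°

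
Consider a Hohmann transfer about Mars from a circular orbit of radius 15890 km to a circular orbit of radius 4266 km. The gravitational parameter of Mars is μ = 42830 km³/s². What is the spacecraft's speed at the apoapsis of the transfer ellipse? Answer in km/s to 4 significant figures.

The Hohmann ellipse has a_t = (r₁ + r₂)/2 = 10078 km.
The apoapsis of the transfer ellipse is at r = 15890 km.
From the vis-viva equation, v = √[μ(2/r − 1/a_t)] = 1.068 km/s.

v = 1.068 km/s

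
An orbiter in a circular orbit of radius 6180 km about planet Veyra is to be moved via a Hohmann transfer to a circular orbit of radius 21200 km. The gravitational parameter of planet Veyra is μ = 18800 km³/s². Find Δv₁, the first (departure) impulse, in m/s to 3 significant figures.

Δv₁ = 426 m/s

Transfer-ellipse semi-major axis a_t = (r₁ + r₂)/2 = (6180 + 21200)/2 = 13690 km.
On the circular orbit at r = 6180 km, v_c = √(μ/r) = 1.7442 km/s.
Vis-viva on the transfer ellipse at r = 6180 km gives v_t = √[μ(2/r − 1/a_t)] = 2.1705 km/s.
Δv₁ = |v_t − v_c| = |2.1705 − 1.7442| = 0.4263 km/s.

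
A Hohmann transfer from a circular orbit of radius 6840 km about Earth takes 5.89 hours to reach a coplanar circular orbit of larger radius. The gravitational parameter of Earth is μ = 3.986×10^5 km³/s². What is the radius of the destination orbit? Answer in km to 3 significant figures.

Transfer time t = 5.89 hours = 21204 s, and t = π√(a_t³/μ).
So a_t = (μ t²/π²)^(1/3) = (3.986×10^5 × (21204)² / π²)^(1/3) = 26284 km.
Since a_t = (r₁ + r₂)/2, r₂ = 2a_t − r₁ = 2×26284 − 6840 = 45728 km.

r₂ = 45700 km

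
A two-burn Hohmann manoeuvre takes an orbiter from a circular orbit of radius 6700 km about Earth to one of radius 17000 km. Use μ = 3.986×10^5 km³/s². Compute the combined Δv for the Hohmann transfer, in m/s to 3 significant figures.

Semi-major axis of the transfer orbit: a_t = (6700 + 17000)/2 = 11850 km.
At r₁ the circular-orbit speed is v₁ = √(μ/r₁) = 7.713 km/s.
On the transfer ellipse at r₁, v² = μ(2/r − 1/a) gives v_p = √[μ(2/r₁ − 1/a_t)] = 9.238 km/s.
First burn Δv₁ = |v_p − v₁| = 1.525 km/s.
At r₂, v₂ = √(μ/r₂) = 4.842 km/s.
Transfer-orbit speed at r₂: v_a = √[μ(2/r₂ − 1/a_t)] = 3.641 km/s.
Second burn Δv₂ = |v₂ − v_a| = 1.201 km/s.
Total Δv = Δv₁ + Δv₂ = 2.726 km/s.

Δv = 2730 m/s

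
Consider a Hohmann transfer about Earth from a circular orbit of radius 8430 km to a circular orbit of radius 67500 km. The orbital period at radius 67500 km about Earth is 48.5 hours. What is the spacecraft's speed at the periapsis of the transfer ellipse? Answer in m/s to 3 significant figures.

v = 9170 m/s

From Kepler's third law T² = 4π²r³/μ at r = 67500 km, T = 48.5 hours = 48.5 × 3600 s = 1.746×10^5 s: μ = 4π²r³/T² = 3.98275×10^5 km³/s².
Transfer-ellipse semi-major axis a_t = (r₁ + r₂)/2 = (8430 + 67500)/2 = 37965 km.
The periapsis of the transfer ellipse is at r = 8430 km.
From the vis-viva equation, v = √[μ(2/r − 1/a_t)] = 9.165 km/s.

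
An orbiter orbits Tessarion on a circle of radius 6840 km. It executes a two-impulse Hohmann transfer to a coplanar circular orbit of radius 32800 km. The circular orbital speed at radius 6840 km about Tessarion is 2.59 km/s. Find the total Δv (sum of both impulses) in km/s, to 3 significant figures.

From the circular-orbit relation v² = μ/r at r = 6840 km: μ = v²r = (2.59)² × 6840 = 45883.4 km³/s².
The Hohmann ellipse has a_t = (r₁ + r₂)/2 = 19820 km.
At r₁ the circular-orbit speed is v₁ = √(μ/r₁) = 2.5900 km/s.
On the transfer ellipse at r₁, vis-viva equation gives v_p = √[μ(2/r₁ − 1/a_t)] = 3.3318 km/s.
First burn Δv₁ = |v_p − v₁| = 0.7418 km/s.
Circular speed at r₂: v₂ = √(μ/r₂) = 1.1827 km/s.
Transfer-orbit speed at r₂: v_a = √[μ(2/r₂ − 1/a_t)] = 0.69481 km/s.
Second burn Δv₂ = |v₂ − v_a| = 0.4879 km/s.
Δv = Δv₁ + Δv₂ = 0.7418 + 0.4879 = 1.230 km/s.

Δv = 1.23 km/s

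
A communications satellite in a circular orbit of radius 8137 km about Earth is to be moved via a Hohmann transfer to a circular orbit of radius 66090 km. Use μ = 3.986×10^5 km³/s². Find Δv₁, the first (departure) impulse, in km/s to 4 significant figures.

The Hohmann ellipse has a_t = (r₁ + r₂)/2 = 37113.5 km.
Circular speed at r = 8137 km: v_c = √(μ/r) = 6.999 km/s.
Transfer-orbit speed at the same r (vis-viva, a = a_t): v_t = √[μ(2/r − 1/a_t)] = 9.340 km/s.
Δv₁ = |v_t − v_c| = |9.340 − 6.999| = 2.341 km/s.

Δv₁ = 2.341 km/s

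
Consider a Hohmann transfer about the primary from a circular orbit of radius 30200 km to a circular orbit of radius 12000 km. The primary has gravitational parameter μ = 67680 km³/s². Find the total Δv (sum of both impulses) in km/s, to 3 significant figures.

Transfer-ellipse semi-major axis a_t = (r₁ + r₂)/2 = (30200 + 12000)/2 = 21100 km.
At r₁ the circular-orbit speed is v₁ = √(μ/r₁) = 1.49702 km/s.
On the transfer ellipse at r₁, vis-viva equation gives v_a = √[μ(2/r₁ − 1/a_t)] = 1.12895 km/s.
First burn Δv₁ = |v_a − v₁| = 0.3681 km/s.
Circular speed at r₂: v₂ = √(μ/r₂) = 2.3749 km/s.
Transfer-orbit speed at r₂: v_p = √[μ(2/r₂ − 1/a_t)] = 2.8412 km/s.
Second burn Δv₂ = |v₂ − v_p| = 0.4663 km/s.
Total Δv = Δv₁ + Δv₂ = 0.8344 km/s.

Δv = 0.834 km/s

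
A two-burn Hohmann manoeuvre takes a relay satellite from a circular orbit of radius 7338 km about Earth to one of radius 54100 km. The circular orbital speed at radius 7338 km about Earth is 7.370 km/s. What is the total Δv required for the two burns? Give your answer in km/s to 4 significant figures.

Δv = 3.798 km/s

From the circular-orbit relation v² = μ/r at r = 7338 km: μ = v²r = (7.370)² × 7338 = 3.98577×10^5 km³/s².
The Hohmann ellipse has a_t = (r₁ + r₂)/2 = 30719 km.
At r₁ the circular-orbit speed is v₁ = √(μ/r₁) = 7.3700 km/s.
On the transfer ellipse at r₁, vis-viva gives v_p = √[μ(2/r₁ − 1/a_t)] = 9.7805 km/s.
First burn Δv₁ = |v_p − v₁| = 2.4105 km/s.
At r₂, v₂ = √(μ/r₂) = 2.7143 km/s.
Transfer-orbit speed at r₂: v_a = √[μ(2/r₂ − 1/a_t)] = 1.3266 km/s.
Second burn Δv₂ = |v₂ − v_a| = 1.3877 km/s.
Total Δv = Δv₁ + Δv₂ = 3.798 km/s.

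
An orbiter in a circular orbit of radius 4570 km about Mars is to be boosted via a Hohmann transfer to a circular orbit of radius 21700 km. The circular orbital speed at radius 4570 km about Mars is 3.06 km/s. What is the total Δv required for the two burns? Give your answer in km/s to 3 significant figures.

Δv = 1.45 km/s

From the circular-orbit relation v² = μ/r at r = 4570 km: μ = v²r = (3.06)² × 4570 = 42791.7 km³/s².
The Hohmann ellipse has a_t = (r₁ + r₂)/2 = 13135 km.
At r₁ the circular-orbit speed is v₁ = √(μ/r₁) = 3.0600 km/s.
Transfer-orbit speed at r₁ (vis-viva): v_p = √[μ(2/r₁ − 1/a_t)] = 3.9331 km/s.
First burn Δv₁ = |v_p − v₁| = 0.8731 km/s.
Circular speed at r₂: v₂ = √(μ/r₂) = 1.4043 km/s.
Transfer-orbit speed at r₂: v_a = √[μ(2/r₂ − 1/a_t)] = 0.82831 km/s.
Second burn Δv₂ = |v₂ − v_a| = 0.5760 km/s.
Total Δv = Δv₁ + Δv₂ = 1.449 km/s.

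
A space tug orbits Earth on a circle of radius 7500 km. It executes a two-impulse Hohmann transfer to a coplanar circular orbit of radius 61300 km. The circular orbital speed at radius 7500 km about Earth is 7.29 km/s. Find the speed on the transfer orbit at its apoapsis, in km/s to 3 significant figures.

From the circular-orbit relation v² = μ/r at r = 7500 km: μ = v²r = (7.29)² × 7500 = 3.98581×10^5 km³/s².
Semi-major axis of the transfer orbit: a_t = (7500 + 61300)/2 = 34400 km.
The apoapsis of the transfer ellipse is at r = 61300 km.
Applying v² = μ(2/r − 1/a_t): v = 1.191 km/s.

v = 1.19 km/s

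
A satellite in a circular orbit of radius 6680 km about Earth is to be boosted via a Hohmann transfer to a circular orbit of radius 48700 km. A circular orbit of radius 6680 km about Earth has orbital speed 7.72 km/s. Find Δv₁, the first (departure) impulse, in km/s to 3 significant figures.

Δv₁ = 2.52 km/s

From the circular-orbit relation v² = μ/r at r = 6680 km: μ = v²r = (7.72)² × 6680 = 3.98117×10^5 km³/s².
Transfer-ellipse semi-major axis a_t = (r₁ + r₂)/2 = (6680 + 48700)/2 = 27690 km.
Circular speed at r = 6680 km: v_c = √(μ/r) = 7.7200 km/s.
Transfer-orbit speed at the same r (vis-viva, a = a_t): v_t = √[μ(2/r − 1/a_t)] = 10.238 km/s.
Δv₁ = |v_t − v_c| = |10.238 − 7.7200| = 2.518 km/s.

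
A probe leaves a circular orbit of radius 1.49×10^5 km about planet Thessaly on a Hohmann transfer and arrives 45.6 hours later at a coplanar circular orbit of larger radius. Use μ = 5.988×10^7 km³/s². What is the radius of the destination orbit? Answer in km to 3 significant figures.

Transfer time t = 45.6 hours = 1.6416×10^5 s, and t = π√(a_t³/μ).
So a_t = (μ t²/π²)^(1/3) = (5.988×10^7 × (1.6416×10^5)² / π²)^(1/3) = 5.4681×10^5 km.
Since a_t = (r₁ + r₂)/2, r₂ = 2a_t − r₁ = 2×5.4681×10^5 − 1.490×10^5 = 9.4462×10^5 km.

r₂ = 9.45×10^5 km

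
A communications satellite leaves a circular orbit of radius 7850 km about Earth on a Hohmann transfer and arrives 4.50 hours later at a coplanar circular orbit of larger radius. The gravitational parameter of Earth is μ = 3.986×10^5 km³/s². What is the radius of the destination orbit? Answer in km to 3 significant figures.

r₂ = 36100 km

Transfer time t = 4.50 hours = 16200 s, and t = π√(a_t³/μ).
So a_t = (μ t²/π²)^(1/3) = (3.986×10^5 × (16200)² / π²)^(1/3) = 21966 km.
Since a_t = (r₁ + r₂)/2, r₂ = 2a_t − r₁ = 2×21966 − 7850 = 36082 km.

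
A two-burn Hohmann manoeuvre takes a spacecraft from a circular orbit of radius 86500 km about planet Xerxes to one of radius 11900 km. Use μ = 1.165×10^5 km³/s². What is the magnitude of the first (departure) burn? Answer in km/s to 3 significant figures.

Semi-major axis of the transfer orbit: a_t = (86500 + 11900)/2 = 49200 km.
On the circular orbit at r = 86500 km, v_c = √(μ/r) = 1.16053 km/s.
Transfer-orbit speed at the same r (vis-viva, a = a_t): v_t = √[μ(2/r − 1/a_t)] = 0.570750 km/s.
Δv₁ = |v_t − v_c| = |0.570750 − 1.16053| = 0.5898 km/s.

Δv₁ = 0.590 km/s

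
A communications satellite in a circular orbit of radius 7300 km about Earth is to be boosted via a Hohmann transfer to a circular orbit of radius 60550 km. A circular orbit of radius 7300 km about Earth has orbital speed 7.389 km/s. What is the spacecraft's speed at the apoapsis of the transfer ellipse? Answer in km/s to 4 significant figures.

v = 1.190 km/s

From the circular-orbit relation v² = μ/r at r = 7300 km: μ = v²r = (7.389)² × 7300 = 3.98560×10^5 km³/s².
Semi-major axis of the transfer orbit: a_t = (7300 + 60550)/2 = 33925 km.
The apoapsis of the transfer ellipse is at r = 60550 km.
From the vis-viva equation, v = √[μ(2/r − 1/a_t)] = 1.190 km/s.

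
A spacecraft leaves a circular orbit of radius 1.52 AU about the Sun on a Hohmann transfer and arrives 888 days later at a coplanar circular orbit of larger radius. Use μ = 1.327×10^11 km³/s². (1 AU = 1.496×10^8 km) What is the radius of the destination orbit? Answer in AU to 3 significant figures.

In km: r₁ = 1.52 × 1.496×10^8 = 2.27392×10^8 km.
Transfer time t = 888 days = 7.67232×10^7 s, and t = π√(a_t³/μ).
So a_t = (μ t²/π²)^(1/3) = (1.327×10^11 × (7.67232×10^7)² / π²)^(1/3) = 4.2935×10^8 km.
Since a_t = (r₁ + r₂)/2, r₂ = 2a_t − r₁ = 2×4.2935×10^8 − 2.27392×10^8 = 6.31308×10^8 km.
In AU: r₂ = 6.31308×10^8 / 1.496×10^8 = 4.22 AU.

r₂ = 4.22 AU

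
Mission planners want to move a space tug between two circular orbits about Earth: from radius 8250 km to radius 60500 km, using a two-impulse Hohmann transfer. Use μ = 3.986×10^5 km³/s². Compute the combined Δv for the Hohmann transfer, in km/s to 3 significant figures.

Δv = 3.58 km/s

Transfer-ellipse semi-major axis a_t = (r₁ + r₂)/2 = (8250 + 60500)/2 = 34375 km.
At r₁ the circular-orbit speed is v₁ = √(μ/r₁) = 6.95091 km/s.
On the transfer ellipse at r₁, vis-viva equation gives v_p = √[μ(2/r₁ − 1/a_t)] = 9.22142 km/s.
First burn Δv₁ = |v_p − v₁| = 2.271 km/s.
Circular speed at r₂: v₂ = √(μ/r₂) = 2.5668 km/s.
Transfer-orbit speed at r₂: v_a = √[μ(2/r₂ − 1/a_t)] = 1.2575 km/s.
Second burn Δv₂ = |v₂ − v_a| = 1.309 km/s.
Total Δv = Δv₁ + Δv₂ = 3.580 km/s.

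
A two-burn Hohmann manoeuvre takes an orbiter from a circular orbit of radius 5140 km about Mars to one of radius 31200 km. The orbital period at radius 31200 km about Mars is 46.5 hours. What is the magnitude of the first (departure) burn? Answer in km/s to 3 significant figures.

Δv₁ = 0.896 km/s

From Kepler's third law T² = 4π²r³/μ at r = 31200 km, T = 46.5 hours = 46.5 × 3600 s = 1.674×10^5 s: μ = 4π²r³/T² = 42787.1 km³/s².
Semi-major axis of the transfer orbit: a_t = (5140 + 31200)/2 = 18170 km.
Circular speed at r = 5140 km: v_c = √(μ/r) = 2.8852 km/s.
Transfer-orbit speed at the same r (vis-viva, a = a_t): v_t = √[μ(2/r − 1/a_t)] = 3.7807 km/s.
Δv₁ = |v_t − v_c| = |3.7807 − 2.8852| = 0.8955 km/s.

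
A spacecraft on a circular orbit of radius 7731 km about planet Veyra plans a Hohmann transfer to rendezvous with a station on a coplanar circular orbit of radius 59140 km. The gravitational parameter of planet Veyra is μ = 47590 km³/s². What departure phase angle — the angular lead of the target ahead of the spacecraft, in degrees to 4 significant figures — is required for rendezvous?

The Hohmann ellipse has a_t = (r₁ + r₂)/2 = 33435.5 km.
Transfer time t = π√(a_t³/μ) = 88045 s.
Target angular speed ω₂ = √(μ/r₂³) = 1.5168×10^-5 rad/s.
Angle swept by the target during transfer: ω₂·t = 1.3355 rad = 76.52°.
The spacecraft traverses 180° on the transfer ellipse, so the target must lead by 180° − 76.52° = 103.5°.

φ = 103.5°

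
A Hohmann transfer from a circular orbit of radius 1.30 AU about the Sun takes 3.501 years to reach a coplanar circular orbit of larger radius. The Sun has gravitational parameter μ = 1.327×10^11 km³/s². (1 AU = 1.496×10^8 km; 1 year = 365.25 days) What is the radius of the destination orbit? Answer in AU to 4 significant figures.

r₂ = 6.020 AU

In km: r₁ = 1.30 × 1.496×10^8 = 1.9448×10^8 km.
Transfer time t = 3.501 years × 365.25 × 86400 s = 1.104831576×10^8 s, and t = π√(a_t³/μ).
So a_t = (μ t²/π²)^(1/3) = (1.327×10^11 × (1.104831576×10^8)² / π²)^(1/3) = 5.4750×10^8 km.
Since a_t = (r₁ + r₂)/2, r₂ = 2a_t − r₁ = 2×5.4750×10^8 − 1.9448×10^8 = 9.0052×10^8 km.
In AU: r₂ = 9.0052×10^8 / 1.496×10^8 = 6.020 AU.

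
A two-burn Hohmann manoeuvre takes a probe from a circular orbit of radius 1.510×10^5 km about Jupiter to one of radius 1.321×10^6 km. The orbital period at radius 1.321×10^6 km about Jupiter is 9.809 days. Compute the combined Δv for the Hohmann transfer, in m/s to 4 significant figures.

Δv = 15200 m/s

From Kepler's third law T² = 4π²r³/μ at r = 1.321×10^6 km, T = 9.809 days = 9.809 × 86400 s = 8.474976×10^5 s: μ = 4π²r³/T² = 1.26704×10^8 km³/s².
Semi-major axis of the transfer orbit: a_t = (1.510×10^5 + 1.321×10^6)/2 = 7.360×10^5 km.
At r₁ the circular-orbit speed is v₁ = √(μ/r₁) = 28.967 km/s.
Transfer-orbit speed at r₁ (v² = μ(2/r − 1/a)): v_p = √[μ(2/r₁ − 1/a_t)] = 38.808 km/s.
First burn Δv₁ = |v_p − v₁| = 9.841 km/s.
At r₂, v₂ = √(μ/r₂) = 9.794 km/s.
Transfer-orbit speed at r₂: v_a = √[μ(2/r₂ − 1/a_t)] = 4.436 km/s.
Second burn Δv₂ = |v₂ − v_a| = 5.358 km/s.
Total Δv = Δv₁ + Δv₂ = 15.20 km/s.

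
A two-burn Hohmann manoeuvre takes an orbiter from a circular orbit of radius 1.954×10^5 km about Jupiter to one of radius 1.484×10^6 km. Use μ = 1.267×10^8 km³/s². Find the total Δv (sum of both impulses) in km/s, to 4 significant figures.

The Hohmann ellipse has a_t = (r₁ + r₂)/2 = 8.397×10^5 km.
Circular speed at r₁: v₁ = √(μ/r₁) = √(1.267×10^8/1.954×10^5) = 25.464 km/s.
Transfer-orbit speed at r₁ (vis-viva): v_p = √[μ(2/r₁ − 1/a_t)] = 33.852 km/s.
First burn Δv₁ = |v_p − v₁| = 8.388 km/s.
At r₂, v₂ = √(μ/r₂) = 9.240 km/s.
Transfer-orbit speed at r₂: v_a = √[μ(2/r₂ − 1/a_t)] = 4.457 km/s.
Second burn Δv₂ = |v₂ − v_a| = 4.783 km/s.
Δv = Δv₁ + Δv₂ = 8.388 + 4.783 = 13.17 km/s.

Δv = 13.17 km/s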